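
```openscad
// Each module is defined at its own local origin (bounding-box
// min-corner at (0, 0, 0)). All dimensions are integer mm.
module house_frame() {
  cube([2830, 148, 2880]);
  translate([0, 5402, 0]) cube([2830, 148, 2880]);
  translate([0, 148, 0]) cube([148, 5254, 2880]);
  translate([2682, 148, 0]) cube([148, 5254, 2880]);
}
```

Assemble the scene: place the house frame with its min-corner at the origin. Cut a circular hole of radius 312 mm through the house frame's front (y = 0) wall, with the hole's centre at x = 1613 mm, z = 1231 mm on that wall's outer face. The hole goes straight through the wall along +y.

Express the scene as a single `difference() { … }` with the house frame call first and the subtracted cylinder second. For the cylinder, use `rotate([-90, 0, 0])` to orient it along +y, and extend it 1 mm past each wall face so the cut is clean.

difference() {
  house_frame();
  translate([1613, -1, 1231]) rotate([-90, 0, 0]) cylinder(h = 150, r = 312);
}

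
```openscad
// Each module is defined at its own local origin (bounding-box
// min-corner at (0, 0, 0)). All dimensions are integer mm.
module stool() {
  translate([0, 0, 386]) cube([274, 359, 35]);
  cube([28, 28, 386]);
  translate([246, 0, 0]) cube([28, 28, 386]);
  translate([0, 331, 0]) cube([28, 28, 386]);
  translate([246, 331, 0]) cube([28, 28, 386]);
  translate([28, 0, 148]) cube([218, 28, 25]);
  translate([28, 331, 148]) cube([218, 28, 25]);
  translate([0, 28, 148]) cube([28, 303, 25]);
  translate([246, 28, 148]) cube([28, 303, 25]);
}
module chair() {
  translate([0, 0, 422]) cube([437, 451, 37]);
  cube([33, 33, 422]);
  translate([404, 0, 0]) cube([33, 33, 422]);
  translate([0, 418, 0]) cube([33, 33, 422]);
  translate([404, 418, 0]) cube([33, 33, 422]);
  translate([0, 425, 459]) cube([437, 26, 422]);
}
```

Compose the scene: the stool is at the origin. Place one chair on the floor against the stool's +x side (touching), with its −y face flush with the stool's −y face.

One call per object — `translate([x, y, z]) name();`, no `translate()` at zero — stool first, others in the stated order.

stool();
translate([274, 0, 0]) chair();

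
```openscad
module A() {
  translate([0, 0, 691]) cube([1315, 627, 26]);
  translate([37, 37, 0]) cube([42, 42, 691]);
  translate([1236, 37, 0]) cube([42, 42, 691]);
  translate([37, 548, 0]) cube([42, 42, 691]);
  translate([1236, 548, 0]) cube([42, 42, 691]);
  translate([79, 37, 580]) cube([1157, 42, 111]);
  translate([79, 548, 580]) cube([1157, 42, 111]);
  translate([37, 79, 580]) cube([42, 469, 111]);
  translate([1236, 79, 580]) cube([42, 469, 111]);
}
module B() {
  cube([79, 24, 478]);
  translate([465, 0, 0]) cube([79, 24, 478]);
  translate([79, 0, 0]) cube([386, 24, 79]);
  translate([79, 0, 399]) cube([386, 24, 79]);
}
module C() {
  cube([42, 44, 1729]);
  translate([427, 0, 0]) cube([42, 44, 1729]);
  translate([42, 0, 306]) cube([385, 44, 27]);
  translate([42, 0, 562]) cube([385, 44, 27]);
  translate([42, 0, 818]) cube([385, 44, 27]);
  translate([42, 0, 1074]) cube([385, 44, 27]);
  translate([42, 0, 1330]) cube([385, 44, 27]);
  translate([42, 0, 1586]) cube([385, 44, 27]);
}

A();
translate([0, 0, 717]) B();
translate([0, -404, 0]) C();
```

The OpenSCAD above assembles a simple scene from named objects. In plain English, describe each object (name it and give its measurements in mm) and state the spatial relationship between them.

A is a table with a 1315×627 mm rectangular top, 26 mm thick, top surface at z = 717 mm, supported by four 42×42 mm square legs, each inset 37 mm from the nearest pair of top edges, running from the floor. Four apron rails, 42 mm thick and 111 mm tall, run between adjacent legs with their top edges flush with the underside of the top and their outer faces flush with the legs' outer faces.

B is a rectangular picture frame lying in the x–z plane (depth along y). The opening is 386 mm wide (x) by 320 mm tall (z), surrounded by a border 79 mm wide on all four sides. The frame is 24 mm deep and is made of two full-height vertical stiles with two horizontal rails fitted between them.

C is a wooden ladder with two side rails of 42×44 mm section and 1729 mm height, set 469 mm apart overall. Between them run 6 rectangular rungs (44 mm deep, 27 mm thick), front faces flush with the rails' −y face. The bottom of the first rung is 306 mm above the floor and each subsequent rung is 256 mm higher than the one below.

The picture frame is on top of the table. The ladder is on the floor beside the table on its −y side.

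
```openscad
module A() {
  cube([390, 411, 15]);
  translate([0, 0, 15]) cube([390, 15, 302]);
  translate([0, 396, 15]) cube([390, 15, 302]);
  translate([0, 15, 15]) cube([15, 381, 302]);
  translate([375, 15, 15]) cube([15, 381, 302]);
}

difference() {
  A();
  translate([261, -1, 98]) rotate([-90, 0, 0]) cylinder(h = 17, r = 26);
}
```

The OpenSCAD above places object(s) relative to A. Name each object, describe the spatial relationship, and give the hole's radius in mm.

A is an open box. The open box has a circular hole through its front wall. The hole's radius is 26 mm.

The subtracted cylinder has r = 26 mm.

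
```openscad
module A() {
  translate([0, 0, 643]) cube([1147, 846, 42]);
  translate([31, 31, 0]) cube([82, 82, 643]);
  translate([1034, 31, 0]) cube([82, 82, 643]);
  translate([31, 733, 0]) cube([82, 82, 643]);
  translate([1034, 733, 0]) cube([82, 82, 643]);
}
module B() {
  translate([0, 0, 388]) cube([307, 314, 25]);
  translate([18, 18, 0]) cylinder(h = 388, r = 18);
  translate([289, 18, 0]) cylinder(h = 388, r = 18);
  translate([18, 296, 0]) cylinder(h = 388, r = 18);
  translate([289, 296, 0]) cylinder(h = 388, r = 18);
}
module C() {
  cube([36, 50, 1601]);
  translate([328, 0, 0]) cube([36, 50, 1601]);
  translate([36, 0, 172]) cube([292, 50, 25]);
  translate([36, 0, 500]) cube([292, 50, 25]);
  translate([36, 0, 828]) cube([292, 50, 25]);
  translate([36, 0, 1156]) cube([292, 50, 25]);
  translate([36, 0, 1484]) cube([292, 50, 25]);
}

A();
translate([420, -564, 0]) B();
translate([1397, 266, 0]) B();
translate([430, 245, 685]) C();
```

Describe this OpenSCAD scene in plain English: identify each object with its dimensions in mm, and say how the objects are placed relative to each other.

A is a table with a 1147×846 mm rectangular top, 42 mm thick, top surface at z = 685 mm, supported by four 82×82 mm square legs, each inset 31 mm from the nearest pair of top edges, running from the floor.

B is a simple wooden stool: a rectangular seat 307 mm (x) by 314 mm (y), 25 mm thick, top face at z = 413 mm, on four round legs, each 36 mm in diameter. The legs rest on z = 0, each leg's axis is inset half a diameter from the nearest pair of seat edges (so the leg's bounding box is flush with the corner).

C is a wooden ladder with two side rails of 36×50 mm section and 1601 mm height, set 364 mm apart overall. Between them run 5 rectangular rungs (50 mm deep, 25 mm thick), front faces flush with the rails' −y face. The bottom of the first rung is 172 mm above the floor and each subsequent rung is 328 mm higher than the one below.

Two stools sit around the table at the −y, +x sides. The ladder is on top of the table.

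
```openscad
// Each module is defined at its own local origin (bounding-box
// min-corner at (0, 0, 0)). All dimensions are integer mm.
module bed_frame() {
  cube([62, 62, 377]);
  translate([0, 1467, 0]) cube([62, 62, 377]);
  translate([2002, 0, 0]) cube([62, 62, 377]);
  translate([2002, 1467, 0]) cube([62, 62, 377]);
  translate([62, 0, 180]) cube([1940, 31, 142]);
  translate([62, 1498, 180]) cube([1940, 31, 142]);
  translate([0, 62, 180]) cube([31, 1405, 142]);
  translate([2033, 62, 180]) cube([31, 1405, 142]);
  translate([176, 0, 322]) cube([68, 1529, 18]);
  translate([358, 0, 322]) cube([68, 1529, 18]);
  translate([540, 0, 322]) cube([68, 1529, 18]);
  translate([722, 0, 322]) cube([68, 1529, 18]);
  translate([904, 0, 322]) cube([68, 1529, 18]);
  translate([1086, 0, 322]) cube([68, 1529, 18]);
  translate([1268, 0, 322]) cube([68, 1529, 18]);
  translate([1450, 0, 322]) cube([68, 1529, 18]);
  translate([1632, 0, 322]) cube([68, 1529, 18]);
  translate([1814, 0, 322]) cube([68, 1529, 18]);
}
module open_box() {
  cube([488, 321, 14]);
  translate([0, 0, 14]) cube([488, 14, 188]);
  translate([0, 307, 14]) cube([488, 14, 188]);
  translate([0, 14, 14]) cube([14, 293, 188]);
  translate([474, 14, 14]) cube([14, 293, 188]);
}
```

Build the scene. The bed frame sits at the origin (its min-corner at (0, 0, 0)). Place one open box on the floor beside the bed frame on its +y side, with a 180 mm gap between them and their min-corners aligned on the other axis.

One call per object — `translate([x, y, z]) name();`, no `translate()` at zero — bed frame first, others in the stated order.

bed_frame();
translate([0, 1709, 0]) open_box();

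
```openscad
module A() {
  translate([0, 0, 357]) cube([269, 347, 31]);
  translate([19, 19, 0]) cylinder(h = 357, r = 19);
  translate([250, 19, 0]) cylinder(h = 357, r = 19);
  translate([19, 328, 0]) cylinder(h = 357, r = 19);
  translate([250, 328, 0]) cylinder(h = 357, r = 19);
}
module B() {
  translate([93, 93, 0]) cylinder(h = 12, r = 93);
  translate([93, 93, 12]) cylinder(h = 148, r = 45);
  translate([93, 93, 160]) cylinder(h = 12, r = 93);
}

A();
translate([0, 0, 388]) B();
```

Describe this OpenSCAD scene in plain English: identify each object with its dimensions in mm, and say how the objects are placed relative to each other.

A is a four-legged stool. The seat is a 269×347×31 mm slab whose top surface is at z = 388 mm; four round legs, each 38 mm in diameter, run from the floor (z = 0) to the underside of the seat, each leg's axis is inset half a diameter from the nearest pair of seat edges (so the leg's bounding box is flush with the corner).

B is a spool: two coaxial disc flanges of radius 93 mm and thickness 12 mm, joined by a core cylinder of radius 45 mm and height 148 mm. The lower flange rests on z = 0 and the three cylinders share a vertical axis.

The spool is on top of the stool.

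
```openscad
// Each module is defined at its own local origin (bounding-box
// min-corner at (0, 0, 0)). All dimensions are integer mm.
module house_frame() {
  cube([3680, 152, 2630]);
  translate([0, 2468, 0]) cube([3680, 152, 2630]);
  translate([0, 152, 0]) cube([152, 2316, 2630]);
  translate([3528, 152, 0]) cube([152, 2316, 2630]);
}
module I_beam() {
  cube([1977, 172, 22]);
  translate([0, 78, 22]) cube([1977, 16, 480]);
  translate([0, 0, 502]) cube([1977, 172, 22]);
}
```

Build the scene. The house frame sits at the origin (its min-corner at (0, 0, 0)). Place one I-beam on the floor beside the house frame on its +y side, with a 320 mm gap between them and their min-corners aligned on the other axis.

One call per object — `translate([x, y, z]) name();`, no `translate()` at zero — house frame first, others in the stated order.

house_frame();
translate([0, 2940, 0]) I_beam();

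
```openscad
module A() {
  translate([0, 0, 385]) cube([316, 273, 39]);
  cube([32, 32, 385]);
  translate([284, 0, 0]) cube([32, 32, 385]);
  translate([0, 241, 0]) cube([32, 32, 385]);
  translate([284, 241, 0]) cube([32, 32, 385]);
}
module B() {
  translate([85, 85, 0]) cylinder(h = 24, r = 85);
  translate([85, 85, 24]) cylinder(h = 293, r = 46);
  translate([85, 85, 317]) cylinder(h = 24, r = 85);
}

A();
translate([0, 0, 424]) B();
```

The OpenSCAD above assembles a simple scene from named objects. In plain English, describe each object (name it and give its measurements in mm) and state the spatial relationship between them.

A is a four-legged stool. The seat is 316×273 mm, 39 mm thick, top at z = 424 mm. It stands on four square legs, each 32×32 mm in cross-section, from z = 0 to the seat underside, each flush with a corner of the seat.

B is a spool: two coaxial disc flanges of radius 85 mm and thickness 24 mm, joined by a core cylinder of radius 46 mm and height 293 mm. The lower flange rests on z = 0 and the three cylinders share a vertical axis.

The spool is on top of the stool.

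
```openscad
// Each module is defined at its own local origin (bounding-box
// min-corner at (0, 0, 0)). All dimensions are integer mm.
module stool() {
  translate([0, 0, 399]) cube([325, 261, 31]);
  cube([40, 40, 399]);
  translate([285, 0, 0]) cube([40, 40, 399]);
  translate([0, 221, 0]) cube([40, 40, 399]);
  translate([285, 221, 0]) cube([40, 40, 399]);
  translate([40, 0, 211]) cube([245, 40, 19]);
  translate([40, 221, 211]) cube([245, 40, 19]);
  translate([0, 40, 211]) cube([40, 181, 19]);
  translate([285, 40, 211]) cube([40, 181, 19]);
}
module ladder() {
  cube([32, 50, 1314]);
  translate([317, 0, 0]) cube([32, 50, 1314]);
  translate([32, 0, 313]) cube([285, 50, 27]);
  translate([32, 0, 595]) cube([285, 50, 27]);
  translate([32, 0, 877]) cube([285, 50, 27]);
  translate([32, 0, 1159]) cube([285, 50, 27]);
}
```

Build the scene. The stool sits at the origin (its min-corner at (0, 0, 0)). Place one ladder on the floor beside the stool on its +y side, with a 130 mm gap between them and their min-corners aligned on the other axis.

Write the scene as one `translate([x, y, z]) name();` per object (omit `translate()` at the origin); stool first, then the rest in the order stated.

stool();
translate([0, 391, 0]) ladder();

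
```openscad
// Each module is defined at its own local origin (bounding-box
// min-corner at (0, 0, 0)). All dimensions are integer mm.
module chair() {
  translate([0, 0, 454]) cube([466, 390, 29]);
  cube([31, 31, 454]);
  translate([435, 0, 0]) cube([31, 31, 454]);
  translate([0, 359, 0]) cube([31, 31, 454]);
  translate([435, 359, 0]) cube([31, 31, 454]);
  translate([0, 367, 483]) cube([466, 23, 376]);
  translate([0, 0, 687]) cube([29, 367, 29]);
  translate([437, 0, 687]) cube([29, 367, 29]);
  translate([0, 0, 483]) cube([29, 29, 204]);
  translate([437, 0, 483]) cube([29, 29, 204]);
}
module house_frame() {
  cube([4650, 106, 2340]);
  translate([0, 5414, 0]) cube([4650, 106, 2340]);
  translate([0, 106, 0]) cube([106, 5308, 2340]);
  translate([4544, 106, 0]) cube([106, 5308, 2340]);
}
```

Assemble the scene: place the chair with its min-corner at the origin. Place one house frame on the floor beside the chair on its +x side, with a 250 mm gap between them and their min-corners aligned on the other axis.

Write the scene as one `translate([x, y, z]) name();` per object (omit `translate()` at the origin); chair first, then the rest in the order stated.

chair();
translate([716, 0, 0]) house_frame();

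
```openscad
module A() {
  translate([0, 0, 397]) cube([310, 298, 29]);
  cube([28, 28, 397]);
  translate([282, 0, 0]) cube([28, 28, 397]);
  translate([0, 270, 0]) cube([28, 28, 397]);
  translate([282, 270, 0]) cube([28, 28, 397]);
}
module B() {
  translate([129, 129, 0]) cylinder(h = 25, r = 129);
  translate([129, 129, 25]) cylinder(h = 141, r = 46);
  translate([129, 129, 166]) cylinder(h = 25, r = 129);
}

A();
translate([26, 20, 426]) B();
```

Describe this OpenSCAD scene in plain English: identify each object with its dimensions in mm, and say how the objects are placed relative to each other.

A is a four-legged stool. The seat is 310×298 mm, 29 mm thick, top at z = 426 mm. It stands on four square legs, each 28×28 mm in cross-section, from z = 0 to the seat underside, each flush with a corner of the seat.

B is a spool: two coaxial disc flanges of radius 129 mm and thickness 25 mm, joined by a core cylinder of radius 46 mm and height 141 mm. The lower flange rests on z = 0 and the three cylinders share a vertical axis.

The spool is on top of the stool, centred.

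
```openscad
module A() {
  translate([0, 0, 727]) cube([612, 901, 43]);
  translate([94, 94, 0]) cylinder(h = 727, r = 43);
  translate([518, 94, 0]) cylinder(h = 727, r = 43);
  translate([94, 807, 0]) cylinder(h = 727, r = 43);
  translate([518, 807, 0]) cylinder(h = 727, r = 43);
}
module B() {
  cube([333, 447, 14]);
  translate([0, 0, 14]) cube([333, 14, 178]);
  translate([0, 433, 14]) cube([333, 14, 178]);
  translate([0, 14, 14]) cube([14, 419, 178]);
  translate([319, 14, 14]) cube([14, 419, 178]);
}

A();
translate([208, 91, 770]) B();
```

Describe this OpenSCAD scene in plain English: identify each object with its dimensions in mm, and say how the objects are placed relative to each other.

A is a table: top 612 mm (x) × 901 mm (y), 43 mm thick, upper face at z = 770 mm, on four round legs of 86 mm diameter, each leg's bounding box inset 51 mm from the nearest pair of top edges, running from z = 0 to the bottom of the top.

B is an open storage box with external size 333×447×192 mm and wall thickness 14 mm (the base is also 14 mm thick). The base covers the whole footprint; the four walls stand on the base, with the y-facing walls full-width and the x-facing walls fitting between their inner faces.

The open box is on top of the table.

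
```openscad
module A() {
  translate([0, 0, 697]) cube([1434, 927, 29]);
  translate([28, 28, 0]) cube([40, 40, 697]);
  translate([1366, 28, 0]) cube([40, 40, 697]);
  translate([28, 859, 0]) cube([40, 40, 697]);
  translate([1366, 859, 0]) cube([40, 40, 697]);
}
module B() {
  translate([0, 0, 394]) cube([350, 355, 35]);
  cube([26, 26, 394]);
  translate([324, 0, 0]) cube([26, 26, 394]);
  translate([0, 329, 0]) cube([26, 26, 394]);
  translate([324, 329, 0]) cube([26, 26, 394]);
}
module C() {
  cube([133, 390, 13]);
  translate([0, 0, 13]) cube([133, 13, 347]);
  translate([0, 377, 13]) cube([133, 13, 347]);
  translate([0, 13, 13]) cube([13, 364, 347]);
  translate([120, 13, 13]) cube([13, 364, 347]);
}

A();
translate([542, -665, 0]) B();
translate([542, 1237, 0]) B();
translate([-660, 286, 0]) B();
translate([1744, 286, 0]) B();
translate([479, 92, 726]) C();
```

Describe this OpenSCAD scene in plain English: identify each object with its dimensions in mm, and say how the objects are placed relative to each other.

A is a rectangular dining table. The top is 1434×927×29 mm with its upper surface at z = 726 mm. It stands on four 40×40 mm square legs, each inset 28 mm from the nearest pair of top edges, running from the floor to the underside of the top.

B is a four-legged stool. The seat is 350×355 mm, 35 mm thick, top at z = 429 mm. It stands on four square legs, each 26×26 mm in cross-section, from z = 0 to the seat underside, each flush with a corner of the seat.

C is an open-topped rectangular box: outside dimensions 133×390×360 mm, with a uniform wall and base thickness of 13 mm. The base is a full 133×390 slab on the floor; four walls sit on top of the base. The front and back walls (the −y and +y sides) span the full width; the two side walls fit between them.

Four stools sit around the table at the −y, +y, −x, +x sides. The open box is on top of the table.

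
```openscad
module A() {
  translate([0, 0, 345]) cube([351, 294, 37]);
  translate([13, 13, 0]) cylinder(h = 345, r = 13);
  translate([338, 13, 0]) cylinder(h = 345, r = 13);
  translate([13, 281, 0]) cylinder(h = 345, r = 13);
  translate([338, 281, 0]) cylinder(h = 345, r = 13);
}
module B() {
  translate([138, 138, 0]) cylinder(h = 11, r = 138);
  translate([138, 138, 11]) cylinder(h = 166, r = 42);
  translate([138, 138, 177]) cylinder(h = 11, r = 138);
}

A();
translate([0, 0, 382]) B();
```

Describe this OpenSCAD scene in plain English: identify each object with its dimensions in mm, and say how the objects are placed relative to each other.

A is a simple wooden stool: a rectangular seat 351 mm (x) by 294 mm (y), 37 mm thick, top face at z = 382 mm, on four round legs, each 26 mm in diameter. The legs rest on z = 0, each leg's axis is inset half a diameter from the nearest pair of seat edges (so the leg's bounding box is flush with the corner).

B is a spool: two coaxial disc flanges of radius 138 mm and thickness 11 mm, joined by a core cylinder of radius 42 mm and height 166 mm. The lower flange rests on z = 0 and the three cylinders share a vertical axis.

The spool is on top of the stool.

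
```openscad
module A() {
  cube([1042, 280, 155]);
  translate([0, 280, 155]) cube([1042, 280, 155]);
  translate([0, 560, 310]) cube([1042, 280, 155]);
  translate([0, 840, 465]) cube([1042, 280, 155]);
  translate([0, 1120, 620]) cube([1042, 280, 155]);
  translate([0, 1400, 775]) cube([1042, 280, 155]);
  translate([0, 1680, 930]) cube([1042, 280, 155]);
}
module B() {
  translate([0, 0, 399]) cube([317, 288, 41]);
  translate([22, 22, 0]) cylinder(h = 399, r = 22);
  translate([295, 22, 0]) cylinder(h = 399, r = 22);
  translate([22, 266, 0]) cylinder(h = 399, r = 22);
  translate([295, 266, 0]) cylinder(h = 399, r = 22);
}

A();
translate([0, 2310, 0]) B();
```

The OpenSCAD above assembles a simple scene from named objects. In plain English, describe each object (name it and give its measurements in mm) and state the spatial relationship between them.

A is a straight staircase of 7 solid steps. Each step is 1042 mm wide (x), 280 mm deep (y, the going) and 155 mm tall (the rise). The first step rests on the floor; each subsequent step sits one going further in +y and one rise higher in +z, directly behind and above the previous step with no overlap.

B is a simple wooden stool: a rectangular seat 317 mm (x) by 288 mm (y), 41 mm thick, top face at z = 440 mm, on four round legs, each 44 mm in diameter. The legs rest on z = 0, each leg's axis is inset half a diameter from the nearest pair of seat edges (so the leg's bounding box is flush with the corner).

The stool is on the floor beside the staircase on its +y side.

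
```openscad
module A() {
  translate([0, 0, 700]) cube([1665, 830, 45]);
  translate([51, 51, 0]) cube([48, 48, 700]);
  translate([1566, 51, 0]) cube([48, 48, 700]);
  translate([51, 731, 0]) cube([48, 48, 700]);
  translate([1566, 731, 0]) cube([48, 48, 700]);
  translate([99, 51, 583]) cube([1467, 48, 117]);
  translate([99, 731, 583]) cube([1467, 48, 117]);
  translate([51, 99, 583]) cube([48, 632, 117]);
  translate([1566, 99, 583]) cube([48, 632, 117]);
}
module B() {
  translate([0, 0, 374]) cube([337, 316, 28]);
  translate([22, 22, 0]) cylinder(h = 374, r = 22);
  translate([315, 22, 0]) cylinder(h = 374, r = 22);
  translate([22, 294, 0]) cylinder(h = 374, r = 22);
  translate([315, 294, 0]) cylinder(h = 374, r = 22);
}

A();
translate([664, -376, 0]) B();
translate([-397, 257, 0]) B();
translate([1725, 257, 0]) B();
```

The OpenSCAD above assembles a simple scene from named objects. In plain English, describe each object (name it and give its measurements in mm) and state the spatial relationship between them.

A is a table: top 1665 mm (x) × 830 mm (y), 45 mm thick, upper face at z = 745 mm, on four 48×48 mm square legs, each inset 51 mm from the nearest pair of top edges, running from z = 0 to the bottom of the top. Four apron rails, 48 mm thick and 117 mm tall, run between adjacent legs with their top edges flush with the underside of the top and their outer faces flush with the legs' outer faces.

B is a four-legged stool. The seat is a 337×316×28 mm slab whose top surface is at z = 402 mm; four round legs, each 44 mm in diameter, run from the floor (z = 0) to the underside of the seat, each leg's axis is inset half a diameter from the nearest pair of seat edges (so the leg's bounding box is flush with the corner).

Three stools sit around the table at the −y, −x, +x sides.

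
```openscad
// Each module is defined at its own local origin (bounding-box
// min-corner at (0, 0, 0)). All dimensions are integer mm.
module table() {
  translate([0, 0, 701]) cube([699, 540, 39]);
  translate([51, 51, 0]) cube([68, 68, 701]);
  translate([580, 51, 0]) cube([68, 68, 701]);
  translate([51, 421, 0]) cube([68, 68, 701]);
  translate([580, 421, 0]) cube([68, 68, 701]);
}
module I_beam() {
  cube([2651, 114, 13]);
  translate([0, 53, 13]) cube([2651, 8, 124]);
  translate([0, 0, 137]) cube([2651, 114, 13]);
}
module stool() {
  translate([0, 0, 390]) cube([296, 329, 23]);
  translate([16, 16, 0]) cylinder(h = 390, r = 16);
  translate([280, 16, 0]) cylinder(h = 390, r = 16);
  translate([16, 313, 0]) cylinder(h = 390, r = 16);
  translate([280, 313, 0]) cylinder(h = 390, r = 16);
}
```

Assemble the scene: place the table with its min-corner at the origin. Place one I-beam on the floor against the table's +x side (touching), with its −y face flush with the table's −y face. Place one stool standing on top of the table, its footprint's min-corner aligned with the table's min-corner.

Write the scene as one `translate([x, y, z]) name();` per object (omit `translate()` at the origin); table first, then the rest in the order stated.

table();
translate([699, 0, 0]) I_beam();
translate([0, 0, 740]) stool();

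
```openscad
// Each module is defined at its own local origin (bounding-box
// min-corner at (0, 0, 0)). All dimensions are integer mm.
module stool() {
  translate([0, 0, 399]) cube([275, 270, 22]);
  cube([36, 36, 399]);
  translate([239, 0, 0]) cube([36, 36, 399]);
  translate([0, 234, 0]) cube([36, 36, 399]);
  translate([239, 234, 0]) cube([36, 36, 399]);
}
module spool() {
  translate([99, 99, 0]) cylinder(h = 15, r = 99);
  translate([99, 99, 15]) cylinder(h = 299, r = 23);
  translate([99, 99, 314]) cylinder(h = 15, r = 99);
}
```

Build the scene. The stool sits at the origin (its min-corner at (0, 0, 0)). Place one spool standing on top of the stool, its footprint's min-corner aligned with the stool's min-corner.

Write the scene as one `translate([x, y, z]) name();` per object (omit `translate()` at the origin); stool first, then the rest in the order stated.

stool();
translate([0, 0, 421]) spool();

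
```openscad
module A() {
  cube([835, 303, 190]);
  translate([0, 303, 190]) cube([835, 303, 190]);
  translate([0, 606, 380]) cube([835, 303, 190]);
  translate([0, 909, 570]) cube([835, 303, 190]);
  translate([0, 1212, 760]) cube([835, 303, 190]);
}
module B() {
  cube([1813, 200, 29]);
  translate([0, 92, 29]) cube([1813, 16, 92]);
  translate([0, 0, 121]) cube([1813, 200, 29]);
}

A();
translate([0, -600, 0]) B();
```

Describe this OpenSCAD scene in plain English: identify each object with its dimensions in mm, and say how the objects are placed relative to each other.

A is a straight staircase of 5 solid steps. Each step is 835 mm wide (x), 303 mm deep (y, the going) and 190 mm tall (the rise). The first step rests on the floor; each subsequent step sits one going further in +y and one rise higher in +z, directly behind and above the previous step with no overlap.

B is an I-beam lying along x, 1813 mm long. Overall section height 150 mm. Two flanges 200 mm wide (y) and 29 mm thick, one on the floor and one at the top; a web 16 mm thick runs between them, centred on the flange width.

The I-beam is on the floor beside the staircase on its −y side.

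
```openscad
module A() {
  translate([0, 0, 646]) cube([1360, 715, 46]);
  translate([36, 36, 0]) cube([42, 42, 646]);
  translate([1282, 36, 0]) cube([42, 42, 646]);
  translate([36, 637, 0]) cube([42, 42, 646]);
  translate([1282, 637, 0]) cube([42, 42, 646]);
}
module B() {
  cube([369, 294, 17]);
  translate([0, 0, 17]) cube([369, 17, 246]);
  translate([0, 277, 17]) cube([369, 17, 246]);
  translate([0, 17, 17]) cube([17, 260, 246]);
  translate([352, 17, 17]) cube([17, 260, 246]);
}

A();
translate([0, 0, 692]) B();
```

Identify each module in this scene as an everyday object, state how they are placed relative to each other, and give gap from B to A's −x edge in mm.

The open box's min-x is at 0; the table's min-x is 0; gap = 0 mm.

A is a table. B is an open box. The open box is on top of the table. The gap from the open box to the table's −x edge is 0 mm.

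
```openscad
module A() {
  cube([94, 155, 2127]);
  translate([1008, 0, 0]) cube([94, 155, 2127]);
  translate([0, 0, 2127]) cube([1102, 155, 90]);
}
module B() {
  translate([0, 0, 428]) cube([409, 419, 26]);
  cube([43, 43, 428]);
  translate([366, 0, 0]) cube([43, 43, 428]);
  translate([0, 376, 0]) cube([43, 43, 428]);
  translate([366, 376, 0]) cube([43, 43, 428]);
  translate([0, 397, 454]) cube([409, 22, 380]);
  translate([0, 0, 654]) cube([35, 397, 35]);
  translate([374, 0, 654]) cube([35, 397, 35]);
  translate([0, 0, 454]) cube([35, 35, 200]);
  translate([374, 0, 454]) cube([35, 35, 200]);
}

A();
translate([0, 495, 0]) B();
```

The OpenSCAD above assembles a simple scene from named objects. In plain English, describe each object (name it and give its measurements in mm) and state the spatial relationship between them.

A is a rectangular door frame: two vertical jambs of 94×155 mm section, 2127 mm tall, with a clear opening 914 mm wide between their inner faces. A header 90 mm tall and 155 mm deep lies on top of the jambs and spans the full outside width.

B is a chair. The seat is a 409×419×26 mm slab with its top at z = 454 mm, on four 43×43 mm corner legs (flush with the seat edges, standing on z = 0). A flat backrest 22 mm thick, 380 mm tall, spans the full seat width and rises from the seat top along its +y edge, rear face flush with the rear of the seat. Two armrests of 35×35 mm section run along each side from the seat's front edge to the front of the backrest, top faces 235 mm above the seat top and outer faces flush with the seat's x-edges; a 35×35 mm post under the front of each armrest stands on the seat at the front corner.

The chair is on the floor beside the door frame on its +y side.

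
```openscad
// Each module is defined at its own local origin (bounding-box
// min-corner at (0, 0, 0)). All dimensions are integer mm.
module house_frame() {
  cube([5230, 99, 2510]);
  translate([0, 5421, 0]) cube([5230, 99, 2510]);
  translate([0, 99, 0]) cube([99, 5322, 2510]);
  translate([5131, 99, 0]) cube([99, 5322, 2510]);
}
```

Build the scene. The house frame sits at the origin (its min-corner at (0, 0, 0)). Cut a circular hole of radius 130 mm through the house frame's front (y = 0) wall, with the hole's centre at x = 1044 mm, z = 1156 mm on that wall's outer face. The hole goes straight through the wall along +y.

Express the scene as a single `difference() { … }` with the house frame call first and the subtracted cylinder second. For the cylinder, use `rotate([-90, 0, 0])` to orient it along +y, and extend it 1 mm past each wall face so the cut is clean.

difference() {
  house_frame();
  translate([1044, -1, 1156]) rotate([-90, 0, 0]) cylinder(h = 101, r = 130);
}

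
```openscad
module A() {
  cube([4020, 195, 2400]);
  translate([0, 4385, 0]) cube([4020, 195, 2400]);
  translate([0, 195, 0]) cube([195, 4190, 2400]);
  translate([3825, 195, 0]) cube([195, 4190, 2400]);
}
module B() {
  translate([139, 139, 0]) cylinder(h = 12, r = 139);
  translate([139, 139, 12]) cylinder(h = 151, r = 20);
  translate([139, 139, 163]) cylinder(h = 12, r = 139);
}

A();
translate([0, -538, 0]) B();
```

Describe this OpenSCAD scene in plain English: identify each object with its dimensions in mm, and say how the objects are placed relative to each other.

A is a box-shaped house frame (walls only): outside footprint 4020×4580 mm, wall height 2400 mm, wall thickness 195 mm. The two y-facing walls run the full x-width; the two x-facing walls fit between the inner faces of the y-facing walls.

B is a spool: two coaxial disc flanges of radius 139 mm and thickness 12 mm, joined by a core cylinder of radius 20 mm and height 151 mm. The lower flange rests on z = 0 and the three cylinders share a vertical axis.

The spool is on the floor beside the house frame on its −y side.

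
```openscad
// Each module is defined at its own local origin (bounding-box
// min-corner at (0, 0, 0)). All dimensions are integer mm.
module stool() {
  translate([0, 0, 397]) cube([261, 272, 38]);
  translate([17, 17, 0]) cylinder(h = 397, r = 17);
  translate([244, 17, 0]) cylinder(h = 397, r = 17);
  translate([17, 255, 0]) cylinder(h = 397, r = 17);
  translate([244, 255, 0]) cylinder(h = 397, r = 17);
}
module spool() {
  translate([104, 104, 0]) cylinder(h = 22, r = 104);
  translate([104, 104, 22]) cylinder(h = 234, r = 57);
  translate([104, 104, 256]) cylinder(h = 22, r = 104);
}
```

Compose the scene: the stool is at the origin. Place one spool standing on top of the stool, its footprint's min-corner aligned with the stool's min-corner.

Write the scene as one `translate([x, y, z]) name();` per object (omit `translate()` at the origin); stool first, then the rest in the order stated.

stool();
translate([0, 0, 435]) spool();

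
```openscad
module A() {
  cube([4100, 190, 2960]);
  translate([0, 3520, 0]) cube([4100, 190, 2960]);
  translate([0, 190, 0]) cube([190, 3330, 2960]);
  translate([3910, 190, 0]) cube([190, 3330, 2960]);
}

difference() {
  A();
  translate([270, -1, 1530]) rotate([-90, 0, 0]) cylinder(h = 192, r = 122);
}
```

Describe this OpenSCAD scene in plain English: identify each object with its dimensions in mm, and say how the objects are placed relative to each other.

A is the wall frame of a small rectangular building: four walls, each 2960 mm tall and 190 mm thick, enclosing a footprint 4100 mm (x) by 3710 mm (y) outside-to-outside, with no floor or roof. The front and back walls (the −y and +y sides) span the full width; the two side walls fit between them.

The house frame has a circular hole of radius 122 mm through its front wall, centred at (x = 270, z = 1530).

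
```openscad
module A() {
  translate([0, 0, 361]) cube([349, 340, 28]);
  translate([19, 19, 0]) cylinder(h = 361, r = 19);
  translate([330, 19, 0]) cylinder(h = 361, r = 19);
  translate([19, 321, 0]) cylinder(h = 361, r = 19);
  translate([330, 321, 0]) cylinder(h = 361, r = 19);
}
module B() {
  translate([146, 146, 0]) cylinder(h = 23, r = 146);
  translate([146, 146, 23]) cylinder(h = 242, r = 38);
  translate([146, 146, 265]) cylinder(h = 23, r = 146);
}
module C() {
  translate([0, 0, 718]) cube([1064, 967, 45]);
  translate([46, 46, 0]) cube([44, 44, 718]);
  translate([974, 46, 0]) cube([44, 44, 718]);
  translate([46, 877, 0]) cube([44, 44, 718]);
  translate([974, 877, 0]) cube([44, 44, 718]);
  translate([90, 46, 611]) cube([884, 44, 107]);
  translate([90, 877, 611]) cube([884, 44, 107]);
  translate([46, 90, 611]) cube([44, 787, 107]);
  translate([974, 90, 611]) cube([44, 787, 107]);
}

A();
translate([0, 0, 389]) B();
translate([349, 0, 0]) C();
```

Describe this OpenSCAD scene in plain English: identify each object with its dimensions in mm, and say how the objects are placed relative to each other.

A is a simple wooden stool: a rectangular seat 349 mm (x) by 340 mm (y), 28 mm thick, top face at z = 389 mm, on four round legs, each 38 mm in diameter. The legs rest on z = 0, each leg's axis is inset half a diameter from the nearest pair of seat edges (so the leg's bounding box is flush with the corner).

B is a spool: two coaxial disc flanges of radius 146 mm and thickness 23 mm, joined by a core cylinder of radius 38 mm and height 242 mm. The lower flange rests on z = 0 and the three cylinders share a vertical axis.

C is a table with a 1064×967 mm rectangular top, 45 mm thick, top surface at z = 763 mm, supported by four 44×44 mm square legs, each inset 46 mm from the nearest pair of top edges, running from the floor. Four apron rails, 44 mm thick and 107 mm tall, run between adjacent legs with their top edges flush with the underside of the top and their outer faces flush with the legs' outer faces.

The spool is on top of the stool. The table is against the stool's +x side, with their −y faces flush.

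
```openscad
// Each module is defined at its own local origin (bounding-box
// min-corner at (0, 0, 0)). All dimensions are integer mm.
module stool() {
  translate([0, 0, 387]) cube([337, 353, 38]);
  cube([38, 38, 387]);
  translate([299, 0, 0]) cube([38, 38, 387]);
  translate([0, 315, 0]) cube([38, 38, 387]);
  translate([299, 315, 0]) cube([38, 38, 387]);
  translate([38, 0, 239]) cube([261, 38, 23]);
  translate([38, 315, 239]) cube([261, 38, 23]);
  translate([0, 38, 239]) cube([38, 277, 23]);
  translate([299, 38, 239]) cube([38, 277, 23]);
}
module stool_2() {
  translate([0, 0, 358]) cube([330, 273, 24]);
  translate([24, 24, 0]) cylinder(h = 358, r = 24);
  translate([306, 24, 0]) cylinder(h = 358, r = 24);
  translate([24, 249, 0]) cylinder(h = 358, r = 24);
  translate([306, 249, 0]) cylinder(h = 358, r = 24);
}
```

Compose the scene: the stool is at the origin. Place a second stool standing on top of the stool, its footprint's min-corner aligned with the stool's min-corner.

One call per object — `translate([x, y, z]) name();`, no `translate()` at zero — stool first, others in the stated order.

stool();
translate([0, 0, 425]) stool_2();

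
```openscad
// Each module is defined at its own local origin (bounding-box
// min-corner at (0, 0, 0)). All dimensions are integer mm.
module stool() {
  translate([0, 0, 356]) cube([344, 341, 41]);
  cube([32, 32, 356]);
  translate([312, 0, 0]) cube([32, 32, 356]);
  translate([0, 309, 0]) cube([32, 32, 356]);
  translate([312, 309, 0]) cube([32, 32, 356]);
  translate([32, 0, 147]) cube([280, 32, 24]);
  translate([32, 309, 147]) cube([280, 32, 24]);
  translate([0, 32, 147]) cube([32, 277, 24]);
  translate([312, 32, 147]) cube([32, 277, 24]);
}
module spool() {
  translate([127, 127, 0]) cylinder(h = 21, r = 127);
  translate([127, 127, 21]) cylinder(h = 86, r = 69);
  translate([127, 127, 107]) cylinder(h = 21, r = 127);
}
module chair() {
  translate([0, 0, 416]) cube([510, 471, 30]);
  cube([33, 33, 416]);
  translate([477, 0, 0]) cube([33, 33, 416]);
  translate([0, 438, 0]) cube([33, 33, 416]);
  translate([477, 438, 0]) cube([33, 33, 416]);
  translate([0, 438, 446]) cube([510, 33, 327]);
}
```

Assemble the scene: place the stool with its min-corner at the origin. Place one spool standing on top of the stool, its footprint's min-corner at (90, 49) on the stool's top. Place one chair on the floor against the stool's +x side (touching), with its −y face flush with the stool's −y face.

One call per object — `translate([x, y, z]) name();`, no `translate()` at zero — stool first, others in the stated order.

stool();
translate([90, 49, 397]) spool();
translate([344, 0, 0]) chair();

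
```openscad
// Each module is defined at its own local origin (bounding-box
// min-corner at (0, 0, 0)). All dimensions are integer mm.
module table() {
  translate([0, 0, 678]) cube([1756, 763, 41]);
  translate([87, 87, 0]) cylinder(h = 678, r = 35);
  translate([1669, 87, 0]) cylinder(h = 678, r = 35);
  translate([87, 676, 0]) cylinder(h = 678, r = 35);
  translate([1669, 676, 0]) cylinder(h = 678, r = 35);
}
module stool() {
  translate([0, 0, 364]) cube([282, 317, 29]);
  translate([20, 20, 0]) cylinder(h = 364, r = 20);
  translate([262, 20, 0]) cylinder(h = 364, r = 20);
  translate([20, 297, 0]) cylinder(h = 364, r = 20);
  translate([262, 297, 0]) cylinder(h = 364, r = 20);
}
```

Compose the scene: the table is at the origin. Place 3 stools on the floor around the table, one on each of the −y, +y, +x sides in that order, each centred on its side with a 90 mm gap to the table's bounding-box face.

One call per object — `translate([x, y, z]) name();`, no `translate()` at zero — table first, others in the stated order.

table();
translate([737, -407, 0]) stool();
translate([737, 853, 0]) stool();
translate([1846, 223, 0]) stool();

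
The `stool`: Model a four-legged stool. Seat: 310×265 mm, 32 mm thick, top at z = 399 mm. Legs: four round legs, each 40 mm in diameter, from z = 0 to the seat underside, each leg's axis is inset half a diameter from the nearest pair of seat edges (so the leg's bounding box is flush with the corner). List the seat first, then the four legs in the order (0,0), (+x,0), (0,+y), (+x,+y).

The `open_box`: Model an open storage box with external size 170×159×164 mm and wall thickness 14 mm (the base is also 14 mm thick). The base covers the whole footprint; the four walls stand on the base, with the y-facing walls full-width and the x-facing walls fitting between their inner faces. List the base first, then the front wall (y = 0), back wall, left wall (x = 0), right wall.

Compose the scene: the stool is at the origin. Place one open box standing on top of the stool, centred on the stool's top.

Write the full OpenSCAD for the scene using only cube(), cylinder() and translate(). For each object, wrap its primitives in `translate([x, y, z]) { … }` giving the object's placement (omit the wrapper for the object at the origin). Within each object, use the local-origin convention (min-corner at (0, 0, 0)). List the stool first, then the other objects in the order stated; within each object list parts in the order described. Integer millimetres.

translate([0, 0, 367]) cube([310, 265, 32]);
translate([20, 20, 0]) cylinder(h = 367, r = 20);
translate([290, 20, 0]) cylinder(h = 367, r = 20);
translate([20, 245, 0]) cylinder(h = 367, r = 20);
translate([290, 245, 0]) cylinder(h = 367, r = 20);
translate([70, 53, 399]) {
  cube([170, 159, 14]);
  translate([0, 0, 14]) cube([170, 14, 150]);
  translate([0, 145, 14]) cube([170, 14, 150]);
  translate([0, 14, 14]) cube([14, 131, 150]);
  translate([156, 14, 14]) cube([14, 131, 150]);
}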